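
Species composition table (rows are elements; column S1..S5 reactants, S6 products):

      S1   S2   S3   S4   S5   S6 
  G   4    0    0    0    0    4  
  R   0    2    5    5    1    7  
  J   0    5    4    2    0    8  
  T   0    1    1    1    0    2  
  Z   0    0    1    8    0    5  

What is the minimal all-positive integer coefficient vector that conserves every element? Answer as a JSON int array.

Coefficients: [5, 6, 1, 3, 3, 5]

G: 5·4+6·0+1·0+3·0+3·0 = 20 | 5·4 = 20
R: 5·0+6·2+1·5+3·5+3·1 = 35 | 5·7 = 35
J: 5·0+6·5+1·4+3·2+3·0 = 40 | 5·8 = 40
T: 5·0+6·1+1·1+3·1+3·0 = 10 | 5·2 = 10
Z: 5·0+6·0+1·1+3·8+3·0 = 25 | 5·5 = 25
gcd(5,6,1,3,3,5) = 1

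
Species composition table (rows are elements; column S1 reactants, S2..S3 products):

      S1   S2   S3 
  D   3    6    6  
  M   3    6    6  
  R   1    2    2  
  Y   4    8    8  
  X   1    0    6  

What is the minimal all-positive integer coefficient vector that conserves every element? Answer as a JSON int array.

Coefficients: [6, 2, 1]

D: 6·3 = 18 | 2·6+1·6 = 18
M: 6·3 = 18 | 2·6+1·6 = 18
R: 6·1 = 6 | 2·2+1·2 = 6
Y: 6·4 = 24 | 2·8+1·8 = 24
X: 6·1 = 6 | 2·0+1·6 = 6
gcd(6,2,1) = 1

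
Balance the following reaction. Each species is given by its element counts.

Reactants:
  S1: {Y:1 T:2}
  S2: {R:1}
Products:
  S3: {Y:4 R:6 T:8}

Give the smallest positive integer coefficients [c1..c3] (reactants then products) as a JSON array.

Y: 4·1+6·0 = 4 | 1·4 = 4
R: 4·0+6·1 = 6 | 1·6 = 6
T: 4·2+6·0 = 8 | 1·8 = 8
gcd(4,6,1) = 1

Coefficients: [4, 6, 1]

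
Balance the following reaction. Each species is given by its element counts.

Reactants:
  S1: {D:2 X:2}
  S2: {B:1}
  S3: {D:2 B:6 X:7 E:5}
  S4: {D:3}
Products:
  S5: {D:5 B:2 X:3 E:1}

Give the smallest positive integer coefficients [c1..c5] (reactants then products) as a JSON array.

D: 4·2+4·0+1·2+5·3 = 25 | 5·5 = 25
B: 4·0+4·1+1·6+5·0 = 10 | 5·2 = 10
X: 4·2+4·0+1·7+5·0 = 15 | 5·3 = 15
E: 4·0+4·0+1·5+5·0 = 5 | 5·1 = 5
gcd(4,4,1,5,5) = 1

Coefficients: [4, 4, 1, 5, 5]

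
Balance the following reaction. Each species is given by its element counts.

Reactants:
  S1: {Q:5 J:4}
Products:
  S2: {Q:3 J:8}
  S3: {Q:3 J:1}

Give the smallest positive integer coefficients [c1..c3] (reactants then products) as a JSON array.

Q: 3·5 = 15 | 1·3+4·3 = 15
J: 3·4 = 12 | 1·8+4·1 = 12
gcd(3,1,4) = 1

Coefficients: [3, 1, 4]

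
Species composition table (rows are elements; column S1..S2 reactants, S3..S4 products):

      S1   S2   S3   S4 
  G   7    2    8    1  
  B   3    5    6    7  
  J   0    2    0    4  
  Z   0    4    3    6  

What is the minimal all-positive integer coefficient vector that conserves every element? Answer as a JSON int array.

G: 1·7+6·2 = 19 | 2·8+3·1 = 19
B: 1·3+6·5 = 33 | 2·6+3·7 = 33
J: 1·0+6·2 = 12 | 2·0+3·4 = 12
Z: 1·0+6·4 = 24 | 2·3+3·6 = 24
gcd(1,6,2,3) = 1

Coefficients: [1, 6, 2, 3]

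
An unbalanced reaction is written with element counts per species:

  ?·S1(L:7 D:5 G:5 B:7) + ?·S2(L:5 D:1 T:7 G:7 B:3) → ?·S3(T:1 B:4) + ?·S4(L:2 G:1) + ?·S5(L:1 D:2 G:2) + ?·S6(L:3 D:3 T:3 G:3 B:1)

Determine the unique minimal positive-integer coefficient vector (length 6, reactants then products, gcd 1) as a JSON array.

L: 2·7+1·5 = 19 | 4·0+6·2+4·1+1·3 = 19
D: 2·5+1·1 = 11 | 4·0+6·0+4·2+1·3 = 11
T: 2·0+1·7 = 7 | 4·1+6·0+4·0+1·3 = 7
G: 2·5+1·7 = 17 | 4·0+6·1+4·2+1·3 = 17
B: 2·7+1·3 = 17 | 4·4+6·0+4·0+1·1 = 17
gcd(2,1,4,6,4,1) = 1

Coefficients: [2, 1, 4, 6, 4, 1]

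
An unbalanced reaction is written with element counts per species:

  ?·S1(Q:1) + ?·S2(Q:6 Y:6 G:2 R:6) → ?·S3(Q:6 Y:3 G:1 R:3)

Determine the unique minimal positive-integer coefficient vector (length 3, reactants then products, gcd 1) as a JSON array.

Coefficients: [6, 1, 2]

Q: 6·1+1·6 = 12 | 2·6 = 12
Y: 6·0+1·6 = 6 | 2·3 = 6
G: 6·0+1·2 = 2 | 2·1 = 2
R: 6·0+1·6 = 6 | 2·3 = 6
gcd(6,1,2) = 1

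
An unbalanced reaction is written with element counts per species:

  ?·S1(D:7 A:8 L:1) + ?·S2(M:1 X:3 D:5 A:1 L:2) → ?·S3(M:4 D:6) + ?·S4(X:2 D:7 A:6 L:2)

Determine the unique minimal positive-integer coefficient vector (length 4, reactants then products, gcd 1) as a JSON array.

Coefficients: [4, 4, 1, 6]

M: 4·0+4·1 = 4 | 1·4+6·0 = 4
X: 4·0+4·3 = 12 | 1·0+6·2 = 12
D: 4·7+4·5 = 48 | 1·6+6·7 = 48
A: 4·8+4·1 = 36 | 1·0+6·6 = 36
L: 4·1+4·2 = 12 | 1·0+6·2 = 12
gcd(4,4,1,6) = 1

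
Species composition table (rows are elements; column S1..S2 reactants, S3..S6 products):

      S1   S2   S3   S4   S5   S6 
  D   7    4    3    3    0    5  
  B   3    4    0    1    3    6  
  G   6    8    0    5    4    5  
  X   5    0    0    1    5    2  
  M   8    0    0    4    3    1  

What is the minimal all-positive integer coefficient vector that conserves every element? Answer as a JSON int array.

Coefficients: [4, 3, 4, 6, 2, 2]

D: 4·7+3·4 = 40 | 4·3+6·3+2·0+2·5 = 40
B: 4·3+3·4 = 24 | 4·0+6·1+2·3+2·6 = 24
G: 4·6+3·8 = 48 | 4·0+6·5+2·4+2·5 = 48
X: 4·5+3·0 = 20 | 4·0+6·1+2·5+2·2 = 20
M: 4·8+3·0 = 32 | 4·0+6·4+2·3+2·1 = 32
gcd(4,3,4,6,2,2) = 1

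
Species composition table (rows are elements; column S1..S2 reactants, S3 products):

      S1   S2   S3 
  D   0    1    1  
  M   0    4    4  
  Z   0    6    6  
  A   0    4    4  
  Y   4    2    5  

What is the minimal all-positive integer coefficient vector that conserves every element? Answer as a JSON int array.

D: 3·0+4·1 = 4 | 4·1 = 4
M: 3·0+4·4 = 16 | 4·4 = 16
Z: 3·0+4·6 = 24 | 4·6 = 24
A: 3·0+4·4 = 16 | 4·4 = 16
Y: 3·4+4·2 = 20 | 4·5 = 20
gcd(3,4,4) = 1

Coefficients: [3, 4, 4]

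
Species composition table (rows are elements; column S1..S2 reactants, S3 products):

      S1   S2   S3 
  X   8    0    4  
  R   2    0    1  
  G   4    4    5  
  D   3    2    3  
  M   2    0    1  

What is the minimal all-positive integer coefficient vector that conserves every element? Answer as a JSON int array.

Coefficients: [2, 3, 4]

X: 2·8+3·0 = 16 | 4·4 = 16
R: 2·2+3·0 = 4 | 4·1 = 4
G: 2·4+3·4 = 20 | 4·5 = 20
D: 2·3+3·2 = 12 | 4·3 = 12
M: 2·2+3·0 = 4 | 4·1 = 4
gcd(2,3,4) = 1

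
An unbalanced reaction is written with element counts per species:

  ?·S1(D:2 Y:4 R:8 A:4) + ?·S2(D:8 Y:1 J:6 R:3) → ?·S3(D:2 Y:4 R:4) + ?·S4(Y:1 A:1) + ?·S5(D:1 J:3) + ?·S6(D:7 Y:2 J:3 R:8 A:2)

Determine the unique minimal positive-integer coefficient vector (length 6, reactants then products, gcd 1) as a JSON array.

Coefficients: [4, 4, 1, 6, 3, 5]

D: 4·2+4·8 = 40 | 1·2+6·0+3·1+5·7 = 40
Y: 4·4+4·1 = 20 | 1·4+6·1+3·0+5·2 = 20
J: 4·0+4·6 = 24 | 1·0+6·0+3·3+5·3 = 24
R: 4·8+4·3 = 44 | 1·4+6·0+3·0+5·8 = 44
A: 4·4+4·0 = 16 | 1·0+6·1+3·0+5·2 = 16
gcd(4,4,1,6,3,5) = 1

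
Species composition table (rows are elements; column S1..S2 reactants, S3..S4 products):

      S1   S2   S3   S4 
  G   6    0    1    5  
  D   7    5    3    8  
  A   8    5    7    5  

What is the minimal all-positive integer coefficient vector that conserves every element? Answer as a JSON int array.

G: 5·6+4·0 = 30 | 5·1+5·5 = 30
D: 5·7+4·5 = 55 | 5·3+5·8 = 55
A: 5·8+4·5 = 60 | 5·7+5·5 = 60
gcd(5,4,5,5) = 1

Coefficients: [5, 4, 5, 5]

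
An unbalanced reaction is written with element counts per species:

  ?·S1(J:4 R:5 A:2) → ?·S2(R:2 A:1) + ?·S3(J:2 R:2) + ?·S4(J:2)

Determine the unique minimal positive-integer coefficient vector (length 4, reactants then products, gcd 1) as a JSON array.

Coefficients: [2, 4, 1, 3]

J: 2·4 = 8 | 4·0+1·2+3·2 = 8
R: 2·5 = 10 | 4·2+1·2+3·0 = 10
A: 2·2 = 4 | 4·1+1·0+3·0 = 4
gcd(2,4,1,3) = 1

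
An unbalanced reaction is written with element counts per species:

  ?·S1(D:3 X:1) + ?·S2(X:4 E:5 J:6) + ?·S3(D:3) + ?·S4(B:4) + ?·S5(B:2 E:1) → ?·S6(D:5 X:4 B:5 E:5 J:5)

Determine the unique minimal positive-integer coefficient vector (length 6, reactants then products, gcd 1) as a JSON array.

D: 4·3+5·0+6·3+5·0+5·0 = 30 | 6·5 = 30
X: 4·1+5·4+6·0+5·0+5·0 = 24 | 6·4 = 24
B: 4·0+5·0+6·0+5·4+5·2 = 30 | 6·5 = 30
E: 4·0+5·5+6·0+5·0+5·1 = 30 | 6·5 = 30
J: 4·0+5·6+6·0+5·0+5·0 = 30 | 6·5 = 30
gcd(4,5,6,5,5,6) = 1

Coefficients: [4, 5, 6, 5, 5, 6]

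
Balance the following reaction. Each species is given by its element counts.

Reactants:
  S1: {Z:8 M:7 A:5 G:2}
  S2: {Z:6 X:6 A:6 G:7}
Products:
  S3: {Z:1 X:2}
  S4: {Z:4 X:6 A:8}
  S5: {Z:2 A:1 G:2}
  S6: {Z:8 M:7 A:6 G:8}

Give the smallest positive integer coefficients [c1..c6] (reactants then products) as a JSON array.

Z: 3·8+4·6 = 48 | 6·1+2·4+5·2+3·8 = 48
M: 3·7+4·0 = 21 | 6·0+2·0+5·0+3·7 = 21
X: 3·0+4·6 = 24 | 6·2+2·6+5·0+3·0 = 24
A: 3·5+4·6 = 39 | 6·0+2·8+5·1+3·6 = 39
G: 3·2+4·7 = 34 | 6·0+2·0+5·2+3·8 = 34
gcd(3,4,6,2,5,3) = 1

Coefficients: [3, 4, 6, 2, 5, 3]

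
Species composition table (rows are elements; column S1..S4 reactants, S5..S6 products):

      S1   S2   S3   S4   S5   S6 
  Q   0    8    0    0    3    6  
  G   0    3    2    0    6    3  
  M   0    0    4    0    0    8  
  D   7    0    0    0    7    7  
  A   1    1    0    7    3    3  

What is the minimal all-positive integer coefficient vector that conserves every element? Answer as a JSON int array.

Q: 5·0+3·8+6·0+1·0 = 24 | 2·3+3·6 = 24
G: 5·0+3·3+6·2+1·0 = 21 | 2·6+3·3 = 21
M: 5·0+3·0+6·4+1·0 = 24 | 2·0+3·8 = 24
D: 5·7+3·0+6·0+1·0 = 35 | 2·7+3·7 = 35
A: 5·1+3·1+6·0+1·7 = 15 | 2·3+3·3 = 15
gcd(5,3,6,1,2,3) = 1

Coefficients: [5, 3, 6, 1, 2, 3]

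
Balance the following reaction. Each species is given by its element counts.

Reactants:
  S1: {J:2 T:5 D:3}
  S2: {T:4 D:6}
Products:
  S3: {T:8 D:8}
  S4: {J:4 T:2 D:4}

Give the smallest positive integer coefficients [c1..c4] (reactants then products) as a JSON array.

Coefficients: [4, 6, 5, 2]

J: 4·2+6·0 = 8 | 5·0+2·4 = 8
T: 4·5+6·4 = 44 | 5·8+2·2 = 44
D: 4·3+6·6 = 48 | 5·8+2·4 = 48
gcd(4,6,5,2) = 1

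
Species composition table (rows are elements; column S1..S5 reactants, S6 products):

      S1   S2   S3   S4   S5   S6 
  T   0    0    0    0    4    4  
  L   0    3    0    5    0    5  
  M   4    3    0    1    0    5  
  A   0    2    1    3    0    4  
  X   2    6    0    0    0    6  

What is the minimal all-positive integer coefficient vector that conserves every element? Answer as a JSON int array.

T: 3·0+5·0+5·0+3·0+6·4 = 24 | 6·4 = 24
L: 3·0+5·3+5·0+3·5+6·0 = 30 | 6·5 = 30
M: 3·4+5·3+5·0+3·1+6·0 = 30 | 6·5 = 30
A: 3·0+5·2+5·1+3·3+6·0 = 24 | 6·4 = 24
X: 3·2+5·6+5·0+3·0+6·0 = 36 | 6·6 = 36
gcd(3,5,5,3,6,6) = 1

Coefficients: [3, 5, 5, 3, 6, 6]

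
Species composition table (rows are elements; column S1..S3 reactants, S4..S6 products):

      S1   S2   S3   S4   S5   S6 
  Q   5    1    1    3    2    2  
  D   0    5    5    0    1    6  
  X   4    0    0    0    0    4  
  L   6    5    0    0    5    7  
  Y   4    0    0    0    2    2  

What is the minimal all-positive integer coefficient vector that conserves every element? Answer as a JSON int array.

Coefficients: [5, 6, 1, 4, 5, 5]

Q: 5·5+6·1+1·1 = 32 | 4·3+5·2+5·2 = 32
D: 5·0+6·5+1·5 = 35 | 4·0+5·1+5·6 = 35
X: 5·4+6·0+1·0 = 20 | 4·0+5·0+5·4 = 20
L: 5·6+6·5+1·0 = 60 | 4·0+5·5+5·7 = 60
Y: 5·4+6·0+1·0 = 20 | 4·0+5·2+5·2 = 20
gcd(5,6,1,4,5,5) = 1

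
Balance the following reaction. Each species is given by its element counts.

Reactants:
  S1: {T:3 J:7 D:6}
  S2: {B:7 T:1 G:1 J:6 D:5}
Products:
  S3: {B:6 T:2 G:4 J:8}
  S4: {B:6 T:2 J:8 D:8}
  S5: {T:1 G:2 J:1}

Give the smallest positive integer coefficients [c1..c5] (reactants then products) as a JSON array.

B: 3·0+6·7 = 42 | 1·6+6·6+1·0 = 42
T: 3·3+6·1 = 15 | 1·2+6·2+1·1 = 15
G: 3·0+6·1 = 6 | 1·4+6·0+1·2 = 6
J: 3·7+6·6 = 57 | 1·8+6·8+1·1 = 57
D: 3·6+6·5 = 48 | 1·0+6·8+1·0 = 48
gcd(3,6,1,6,1) = 1

Coefficients: [3, 6, 1, 6, 1]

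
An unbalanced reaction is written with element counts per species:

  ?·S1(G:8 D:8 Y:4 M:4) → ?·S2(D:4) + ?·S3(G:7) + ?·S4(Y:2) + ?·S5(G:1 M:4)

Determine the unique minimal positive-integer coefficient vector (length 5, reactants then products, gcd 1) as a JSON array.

Coefficients: [1, 2, 1, 2, 1]

G: 1·8 = 8 | 2·0+1·7+2·0+1·1 = 8
D: 1·8 = 8 | 2·4+1·0+2·0+1·0 = 8
Y: 1·4 = 4 | 2·0+1·0+2·2+1·0 = 4
M: 1·4 = 4 | 2·0+1·0+2·0+1·4 = 4
gcd(1,2,1,2,1) = 1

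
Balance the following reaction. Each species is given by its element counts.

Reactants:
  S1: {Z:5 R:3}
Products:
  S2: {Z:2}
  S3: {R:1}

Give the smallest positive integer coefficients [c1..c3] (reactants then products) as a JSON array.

Coefficients: [2, 5, 6]

Z: 2·5 = 10 | 5·2+6·0 = 10
R: 2·3 = 6 | 5·0+6·1 = 6
gcd(2,5,6) = 1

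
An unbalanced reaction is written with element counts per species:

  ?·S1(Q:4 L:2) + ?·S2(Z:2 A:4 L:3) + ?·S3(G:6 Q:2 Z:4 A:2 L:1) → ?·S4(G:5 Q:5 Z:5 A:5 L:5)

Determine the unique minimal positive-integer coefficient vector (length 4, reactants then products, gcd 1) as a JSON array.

G: 5·0+5·0+5·6 = 30 | 6·5 = 30
Q: 5·4+5·0+5·2 = 30 | 6·5 = 30
Z: 5·0+5·2+5·4 = 30 | 6·5 = 30
A: 5·0+5·4+5·2 = 30 | 6·5 = 30
L: 5·2+5·3+5·1 = 30 | 6·5 = 30
gcd(5,5,5,6) = 1

Coefficients: [5, 5, 5, 6]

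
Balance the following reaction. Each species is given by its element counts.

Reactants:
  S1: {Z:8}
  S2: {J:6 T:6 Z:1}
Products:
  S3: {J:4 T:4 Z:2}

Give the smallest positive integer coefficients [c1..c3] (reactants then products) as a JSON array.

J: 1·0+4·6 = 24 | 6·4 = 24
T: 1·0+4·6 = 24 | 6·4 = 24
Z: 1·8+4·1 = 12 | 6·2 = 12
gcd(1,4,6) = 1

Coefficients: [1, 4, 6]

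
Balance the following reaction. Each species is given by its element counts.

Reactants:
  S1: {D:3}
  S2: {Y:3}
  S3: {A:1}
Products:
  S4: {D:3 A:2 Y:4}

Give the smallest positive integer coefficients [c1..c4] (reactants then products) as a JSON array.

D: 3·3+4·0+6·0 = 9 | 3·3 = 9
A: 3·0+4·0+6·1 = 6 | 3·2 = 6
Y: 3·0+4·3+6·0 = 12 | 3·4 = 12
gcd(3,4,6,3) = 1

Coefficients: [3, 4, 6, 3]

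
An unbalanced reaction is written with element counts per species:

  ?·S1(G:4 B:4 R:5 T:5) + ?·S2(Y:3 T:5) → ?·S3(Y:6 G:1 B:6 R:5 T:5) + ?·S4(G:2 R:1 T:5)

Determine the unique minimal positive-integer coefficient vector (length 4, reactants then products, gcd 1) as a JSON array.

Coefficients: [3, 4, 2, 5]

Y: 3·0+4·3 = 12 | 2·6+5·0 = 12
G: 3·4+4·0 = 12 | 2·1+5·2 = 12
B: 3·4+4·0 = 12 | 2·6+5·0 = 12
R: 3·5+4·0 = 15 | 2·5+5·1 = 15
T: 3·5+4·5 = 35 | 2·5+5·5 = 35
gcd(3,4,2,5) = 1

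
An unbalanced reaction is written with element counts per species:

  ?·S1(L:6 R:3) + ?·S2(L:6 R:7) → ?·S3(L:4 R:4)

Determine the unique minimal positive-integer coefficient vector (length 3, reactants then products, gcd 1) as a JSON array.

L: 1·6+3·6 = 24 | 6·4 = 24
R: 1·3+3·7 = 24 | 6·4 = 24
gcd(1,3,6) = 1

Coefficients: [1, 3, 6]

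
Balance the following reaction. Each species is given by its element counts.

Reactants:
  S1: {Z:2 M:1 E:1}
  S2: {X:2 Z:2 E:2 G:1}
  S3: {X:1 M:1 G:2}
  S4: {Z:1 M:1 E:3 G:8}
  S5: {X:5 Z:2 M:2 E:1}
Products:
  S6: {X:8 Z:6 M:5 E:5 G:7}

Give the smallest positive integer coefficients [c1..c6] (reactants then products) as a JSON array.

Coefficients: [3, 1, 2, 2, 4, 3]

X: 3·0+1·2+2·1+2·0+4·5 = 24 | 3·8 = 24
Z: 3·2+1·2+2·0+2·1+4·2 = 18 | 3·6 = 18
M: 3·1+1·0+2·1+2·1+4·2 = 15 | 3·5 = 15
E: 3·1+1·2+2·0+2·3+4·1 = 15 | 3·5 = 15
G: 3·0+1·1+2·2+2·8+4·0 = 21 | 3·7 = 21
gcd(3,1,2,2,4,3) = 1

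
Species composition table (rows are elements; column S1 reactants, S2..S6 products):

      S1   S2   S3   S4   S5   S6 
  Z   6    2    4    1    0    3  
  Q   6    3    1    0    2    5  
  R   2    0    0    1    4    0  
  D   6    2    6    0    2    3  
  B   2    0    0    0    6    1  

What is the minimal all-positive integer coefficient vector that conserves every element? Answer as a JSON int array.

Coefficients: [5, 2, 2, 6, 1, 4]

Z: 5·6 = 30 | 2·2+2·4+6·1+1·0+4·3 = 30
Q: 5·6 = 30 | 2·3+2·1+6·0+1·2+4·5 = 30
R: 5·2 = 10 | 2·0+2·0+6·1+1·4+4·0 = 10
D: 5·6 = 30 | 2·2+2·6+6·0+1·2+4·3 = 30
B: 5·2 = 10 | 2·0+2·0+6·0+1·6+4·1 = 10
gcd(5,2,2,6,1,4) = 1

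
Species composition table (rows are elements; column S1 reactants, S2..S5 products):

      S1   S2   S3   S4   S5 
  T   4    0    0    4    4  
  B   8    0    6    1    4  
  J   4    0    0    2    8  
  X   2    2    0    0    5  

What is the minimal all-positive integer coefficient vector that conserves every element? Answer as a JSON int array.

Coefficients: [6, 1, 6, 4, 2]

T: 6·4 = 24 | 1·0+6·0+4·4+2·4 = 24
B: 6·8 = 48 | 1·0+6·6+4·1+2·4 = 48
J: 6·4 = 24 | 1·0+6·0+4·2+2·8 = 24
X: 6·2 = 12 | 1·2+6·0+4·0+2·5 = 12
gcd(6,1,6,4,2) = 1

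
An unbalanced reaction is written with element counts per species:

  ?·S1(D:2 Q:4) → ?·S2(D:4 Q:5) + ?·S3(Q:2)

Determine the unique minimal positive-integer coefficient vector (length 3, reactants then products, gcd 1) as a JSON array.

Coefficients: [4, 2, 3]

D: 4·2 = 8 | 2·4+3·0 = 8
Q: 4·4 = 16 | 2·5+3·2 = 16
gcd(4,2,3) = 1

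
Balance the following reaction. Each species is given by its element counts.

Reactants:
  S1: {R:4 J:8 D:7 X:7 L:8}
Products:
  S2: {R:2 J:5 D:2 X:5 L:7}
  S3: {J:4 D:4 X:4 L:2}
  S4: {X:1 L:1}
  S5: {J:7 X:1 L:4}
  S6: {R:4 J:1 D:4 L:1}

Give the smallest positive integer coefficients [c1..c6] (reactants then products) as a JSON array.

Coefficients: [4, 2, 3, 5, 1, 3]

R: 4·4 = 16 | 2·2+3·0+5·0+1·0+3·4 = 16
J: 4·8 = 32 | 2·5+3·4+5·0+1·7+3·1 = 32
D: 4·7 = 28 | 2·2+3·4+5·0+1·0+3·4 = 28
X: 4·7 = 28 | 2·5+3·4+5·1+1·1+3·0 = 28
L: 4·8 = 32 | 2·7+3·2+5·1+1·4+3·1 = 32
gcd(4,2,3,5,1,3) = 1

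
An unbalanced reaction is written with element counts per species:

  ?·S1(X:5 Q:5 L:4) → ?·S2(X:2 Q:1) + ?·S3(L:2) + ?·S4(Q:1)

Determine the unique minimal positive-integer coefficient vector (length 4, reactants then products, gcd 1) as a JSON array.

Coefficients: [2, 5, 4, 5]

X: 2·5 = 10 | 5·2+4·0+5·0 = 10
Q: 2·5 = 10 | 5·1+4·0+5·1 = 10
L: 2·4 = 8 | 5·0+4·2+5·0 = 8
gcd(2,5,4,5) = 1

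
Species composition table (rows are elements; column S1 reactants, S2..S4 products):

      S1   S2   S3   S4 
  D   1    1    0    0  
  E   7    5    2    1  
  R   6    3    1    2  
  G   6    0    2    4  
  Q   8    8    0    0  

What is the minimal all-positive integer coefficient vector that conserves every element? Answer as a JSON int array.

Coefficients: [3, 3, 1, 4]

D: 3·1 = 3 | 3·1+1·0+4·0 = 3
E: 3·7 = 21 | 3·5+1·2+4·1 = 21
R: 3·6 = 18 | 3·3+1·1+4·2 = 18
G: 3·6 = 18 | 3·0+1·2+4·4 = 18
Q: 3·8 = 24 | 3·8+1·0+4·0 = 24
gcd(3,3,1,4) = 1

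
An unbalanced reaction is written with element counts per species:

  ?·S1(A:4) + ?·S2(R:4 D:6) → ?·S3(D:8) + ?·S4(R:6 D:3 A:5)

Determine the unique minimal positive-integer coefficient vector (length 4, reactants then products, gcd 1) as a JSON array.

R: 5·0+6·4 = 24 | 3·0+4·6 = 24
D: 5·0+6·6 = 36 | 3·8+4·3 = 36
A: 5·4+6·0 = 20 | 3·0+4·5 = 20
gcd(5,6,3,4) = 1

Coefficients: [5, 6, 3, 4]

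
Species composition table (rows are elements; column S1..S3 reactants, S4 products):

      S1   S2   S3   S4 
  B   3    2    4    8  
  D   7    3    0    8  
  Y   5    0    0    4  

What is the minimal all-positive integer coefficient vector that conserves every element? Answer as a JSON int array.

Coefficients: [4, 4, 5, 5]

B: 4·3+4·2+5·4 = 40 | 5·8 = 40
D: 4·7+4·3+5·0 = 40 | 5·8 = 40
Y: 4·5+4·0+5·0 = 20 | 5·4 = 20
gcd(4,4,5,5) = 1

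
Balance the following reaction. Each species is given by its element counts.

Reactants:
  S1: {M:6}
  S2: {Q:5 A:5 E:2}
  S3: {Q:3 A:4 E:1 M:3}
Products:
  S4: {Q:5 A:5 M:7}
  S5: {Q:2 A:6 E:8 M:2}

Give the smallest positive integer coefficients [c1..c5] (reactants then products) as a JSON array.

Coefficients: [3, 2, 4, 4, 1]

Q: 3·0+2·5+4·3 = 22 | 4·5+1·2 = 22
A: 3·0+2·5+4·4 = 26 | 4·5+1·6 = 26
E: 3·0+2·2+4·1 = 8 | 4·0+1·8 = 8
M: 3·6+2·0+4·3 = 30 | 4·7+1·2 = 30
gcd(3,2,4,4,1) = 1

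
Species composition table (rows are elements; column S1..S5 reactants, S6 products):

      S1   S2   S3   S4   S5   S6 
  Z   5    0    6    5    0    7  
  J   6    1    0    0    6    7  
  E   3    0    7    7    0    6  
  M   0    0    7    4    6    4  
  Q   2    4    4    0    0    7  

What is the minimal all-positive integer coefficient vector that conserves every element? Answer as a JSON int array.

Z: 5·5+6·0+2·6+1·5+1·0 = 42 | 6·7 = 42
J: 5·6+6·1+2·0+1·0+1·6 = 42 | 6·7 = 42
E: 5·3+6·0+2·7+1·7+1·0 = 36 | 6·6 = 36
M: 5·0+6·0+2·7+1·4+1·6 = 24 | 6·4 = 24
Q: 5·2+6·4+2·4+1·0+1·0 = 42 | 6·7 = 42
gcd(5,6,2,1,1,6) = 1

Coefficients: [5, 6, 2, 1, 1, 6]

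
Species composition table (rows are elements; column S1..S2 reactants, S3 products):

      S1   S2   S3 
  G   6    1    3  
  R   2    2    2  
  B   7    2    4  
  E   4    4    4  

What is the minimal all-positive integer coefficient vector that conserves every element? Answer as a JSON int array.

Coefficients: [2, 3, 5]

G: 2·6+3·1 = 15 | 5·3 = 15
R: 2·2+3·2 = 10 | 5·2 = 10
B: 2·7+3·2 = 20 | 5·4 = 20
E: 2·4+3·4 = 20 | 5·4 = 20
gcd(2,3,5) = 1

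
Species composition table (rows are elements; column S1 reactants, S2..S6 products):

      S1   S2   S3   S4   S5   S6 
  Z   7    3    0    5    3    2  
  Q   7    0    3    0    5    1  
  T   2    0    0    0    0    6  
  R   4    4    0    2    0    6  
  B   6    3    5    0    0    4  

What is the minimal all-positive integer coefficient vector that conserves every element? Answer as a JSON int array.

Z: 6·7 = 42 | 1·3+5·0+4·5+5·3+2·2 = 42
Q: 6·7 = 42 | 1·0+5·3+4·0+5·5+2·1 = 42
T: 6·2 = 12 | 1·0+5·0+4·0+5·0+2·6 = 12
R: 6·4 = 24 | 1·4+5·0+4·2+5·0+2·6 = 24
B: 6·6 = 36 | 1·3+5·5+4·0+5·0+2·4 = 36
gcd(6,1,5,4,5,2) = 1

Coefficients: [6, 1, 5, 4, 5, 2]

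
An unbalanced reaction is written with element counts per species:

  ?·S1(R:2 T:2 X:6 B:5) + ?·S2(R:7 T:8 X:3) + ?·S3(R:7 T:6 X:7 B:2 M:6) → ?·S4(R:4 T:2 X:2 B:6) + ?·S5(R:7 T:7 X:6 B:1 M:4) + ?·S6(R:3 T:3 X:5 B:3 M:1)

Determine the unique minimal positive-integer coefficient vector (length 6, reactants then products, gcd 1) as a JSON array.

R: 4·2+3·7+5·7 = 64 | 1·4+6·7+6·3 = 64
T: 4·2+3·8+5·6 = 62 | 1·2+6·7+6·3 = 62
X: 4·6+3·3+5·7 = 68 | 1·2+6·6+6·5 = 68
B: 4·5+3·0+5·2 = 30 | 1·6+6·1+6·3 = 30
M: 4·0+3·0+5·6 = 30 | 1·0+6·4+6·1 = 30
gcd(4,3,5,1,6,6) = 1

Coefficients: [4, 3, 5, 1, 6, 6]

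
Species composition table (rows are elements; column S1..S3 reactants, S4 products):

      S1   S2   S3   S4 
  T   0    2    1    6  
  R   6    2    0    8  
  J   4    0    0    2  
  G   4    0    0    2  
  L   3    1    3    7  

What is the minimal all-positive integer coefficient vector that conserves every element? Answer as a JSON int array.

Coefficients: [1, 5, 2, 2]

T: 1·0+5·2+2·1 = 12 | 2·6 = 12
R: 1·6+5·2+2·0 = 16 | 2·8 = 16
J: 1·4+5·0+2·0 = 4 | 2·2 = 4
G: 1·4+5·0+2·0 = 4 | 2·2 = 4
L: 1·3+5·1+2·3 = 14 | 2·7 = 14
gcd(1,5,2,2) = 1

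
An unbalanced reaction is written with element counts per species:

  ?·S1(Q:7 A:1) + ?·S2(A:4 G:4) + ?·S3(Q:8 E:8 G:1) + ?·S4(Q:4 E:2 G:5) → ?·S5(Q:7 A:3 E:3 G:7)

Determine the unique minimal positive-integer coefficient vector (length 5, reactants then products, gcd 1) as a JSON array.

Q: 2·7+4·0+1·8+5·4 = 42 | 6·7 = 42
A: 2·1+4·4+1·0+5·0 = 18 | 6·3 = 18
E: 2·0+4·0+1·8+5·2 = 18 | 6·3 = 18
G: 2·0+4·4+1·1+5·5 = 42 | 6·7 = 42
gcd(2,4,1,5,6) = 1

Coefficients: [2, 4, 1, 5, 6]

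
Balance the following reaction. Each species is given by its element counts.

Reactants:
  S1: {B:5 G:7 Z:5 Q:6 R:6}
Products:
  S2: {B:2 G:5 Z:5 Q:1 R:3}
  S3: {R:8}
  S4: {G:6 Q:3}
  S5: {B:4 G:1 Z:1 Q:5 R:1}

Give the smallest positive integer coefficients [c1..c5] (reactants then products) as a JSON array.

Coefficients: [6, 5, 2, 2, 5]

B: 6·5 = 30 | 5·2+2·0+2·0+5·4 = 30
G: 6·7 = 42 | 5·5+2·0+2·6+5·1 = 42
Z: 6·5 = 30 | 5·5+2·0+2·0+5·1 = 30
Q: 6·6 = 36 | 5·1+2·0+2·3+5·5 = 36
R: 6·6 = 36 | 5·3+2·8+2·0+5·1 = 36
gcd(6,5,2,2,5) = 1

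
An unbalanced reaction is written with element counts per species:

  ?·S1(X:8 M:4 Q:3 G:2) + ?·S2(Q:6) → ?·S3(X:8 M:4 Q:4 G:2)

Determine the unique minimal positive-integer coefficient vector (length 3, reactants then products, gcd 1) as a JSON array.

X: 6·8+1·0 = 48 | 6·8 = 48
M: 6·4+1·0 = 24 | 6·4 = 24
Q: 6·3+1·6 = 24 | 6·4 = 24
G: 6·2+1·0 = 12 | 6·2 = 12
gcd(6,1,6) = 1

Coefficients: [6, 1, 6]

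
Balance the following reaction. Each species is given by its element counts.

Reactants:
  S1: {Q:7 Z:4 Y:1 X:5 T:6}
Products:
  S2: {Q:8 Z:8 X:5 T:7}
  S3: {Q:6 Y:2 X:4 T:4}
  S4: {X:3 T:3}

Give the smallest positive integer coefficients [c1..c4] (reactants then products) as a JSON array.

Q: 6·7 = 42 | 3·8+3·6+1·0 = 42
Z: 6·4 = 24 | 3·8+3·0+1·0 = 24
Y: 6·1 = 6 | 3·0+3·2+1·0 = 6
X: 6·5 = 30 | 3·5+3·4+1·3 = 30
T: 6·6 = 36 | 3·7+3·4+1·3 = 36
gcd(6,3,3,1) = 1

Coefficients: [6, 3, 3, 1]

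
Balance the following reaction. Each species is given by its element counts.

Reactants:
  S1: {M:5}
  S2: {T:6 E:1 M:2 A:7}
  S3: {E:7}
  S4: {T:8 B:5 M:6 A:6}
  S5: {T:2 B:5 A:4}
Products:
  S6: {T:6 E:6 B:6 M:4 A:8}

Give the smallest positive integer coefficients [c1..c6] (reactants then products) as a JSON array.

T: 2·0+2·6+4·0+1·8+5·2 = 30 | 5·6 = 30
E: 2·0+2·1+4·7+1·0+5·0 = 30 | 5·6 = 30
B: 2·0+2·0+4·0+1·5+5·5 = 30 | 5·6 = 30
M: 2·5+2·2+4·0+1·6+5·0 = 20 | 5·4 = 20
A: 2·0+2·7+4·0+1·6+5·4 = 40 | 5·8 = 40
gcd(2,2,4,1,5,5) = 1

Coefficients: [2, 2, 4, 1, 5, 5]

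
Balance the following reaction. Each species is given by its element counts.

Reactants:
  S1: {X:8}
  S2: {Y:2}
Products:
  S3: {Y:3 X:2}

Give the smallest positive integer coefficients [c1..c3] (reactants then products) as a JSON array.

Y: 1·0+6·2 = 12 | 4·3 = 12
X: 1·8+6·0 = 8 | 4·2 = 8
gcd(1,6,4) = 1

Coefficients: [1, 6, 4]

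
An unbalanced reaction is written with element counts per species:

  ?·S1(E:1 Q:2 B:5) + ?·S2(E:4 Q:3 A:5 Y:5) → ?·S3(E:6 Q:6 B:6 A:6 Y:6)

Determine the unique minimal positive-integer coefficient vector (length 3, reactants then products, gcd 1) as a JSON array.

Coefficients: [6, 6, 5]

E: 6·1+6·4 = 30 | 5·6 = 30
Q: 6·2+6·3 = 30 | 5·6 = 30
B: 6·5+6·0 = 30 | 5·6 = 30
A: 6·0+6·5 = 30 | 5·6 = 30
Y: 6·0+6·5 = 30 | 5·6 = 30
gcd(6,6,5) = 1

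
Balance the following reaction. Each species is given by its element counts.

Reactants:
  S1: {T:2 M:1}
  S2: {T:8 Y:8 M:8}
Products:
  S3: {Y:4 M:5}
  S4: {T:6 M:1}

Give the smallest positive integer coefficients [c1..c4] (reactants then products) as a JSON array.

Coefficients: [5, 1, 2, 3]

T: 5·2+1·8 = 18 | 2·0+3·6 = 18
Y: 5·0+1·8 = 8 | 2·4+3·0 = 8
M: 5·1+1·8 = 13 | 2·5+3·1 = 13
gcd(5,1,2,3) = 1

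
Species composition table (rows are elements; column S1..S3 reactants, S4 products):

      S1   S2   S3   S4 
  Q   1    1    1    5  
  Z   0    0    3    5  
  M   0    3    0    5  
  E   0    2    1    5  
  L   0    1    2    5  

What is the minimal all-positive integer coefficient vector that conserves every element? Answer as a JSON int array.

Coefficients: [5, 5, 5, 3]

Q: 5·1+5·1+5·1 = 15 | 3·5 = 15
Z: 5·0+5·0+5·3 = 15 | 3·5 = 15
M: 5·0+5·3+5·0 = 15 | 3·5 = 15
E: 5·0+5·2+5·1 = 15 | 3·5 = 15
L: 5·0+5·1+5·2 = 15 | 3·5 = 15
gcd(5,5,5,3) = 1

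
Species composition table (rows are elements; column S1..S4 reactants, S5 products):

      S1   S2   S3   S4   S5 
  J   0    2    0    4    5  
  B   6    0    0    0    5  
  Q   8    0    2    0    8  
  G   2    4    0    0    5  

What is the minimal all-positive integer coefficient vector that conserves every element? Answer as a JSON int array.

Coefficients: [5, 5, 4, 5, 6]

J: 5·0+5·2+4·0+5·4 = 30 | 6·5 = 30
B: 5·6+5·0+4·0+5·0 = 30 | 6·5 = 30
Q: 5·8+5·0+4·2+5·0 = 48 | 6·8 = 48
G: 5·2+5·4+4·0+5·0 = 30 | 6·5 = 30
gcd(5,5,4,5,6) = 1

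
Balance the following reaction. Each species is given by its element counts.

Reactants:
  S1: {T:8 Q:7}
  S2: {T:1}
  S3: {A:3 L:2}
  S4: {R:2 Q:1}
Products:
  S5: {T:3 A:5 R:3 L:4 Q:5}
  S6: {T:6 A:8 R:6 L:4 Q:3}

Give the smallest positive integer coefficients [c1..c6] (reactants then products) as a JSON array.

Coefficients: [1, 4, 6, 6, 2, 1]

T: 1·8+4·1+6·0+6·0 = 12 | 2·3+1·6 = 12
A: 1·0+4·0+6·3+6·0 = 18 | 2·5+1·8 = 18
R: 1·0+4·0+6·0+6·2 = 12 | 2·3+1·6 = 12
L: 1·0+4·0+6·2+6·0 = 12 | 2·4+1·4 = 12
Q: 1·7+4·0+6·0+6·1 = 13 | 2·5+1·3 = 13
gcd(1,4,6,6,2,1) = 1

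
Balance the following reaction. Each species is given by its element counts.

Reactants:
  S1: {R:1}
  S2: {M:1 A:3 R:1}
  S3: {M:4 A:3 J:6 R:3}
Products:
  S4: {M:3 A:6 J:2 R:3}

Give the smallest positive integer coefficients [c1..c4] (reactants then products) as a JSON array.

Coefficients: [1, 5, 1, 3]

M: 1·0+5·1+1·4 = 9 | 3·3 = 9
A: 1·0+5·3+1·3 = 18 | 3·6 = 18
J: 1·0+5·0+1·6 = 6 | 3·2 = 6
R: 1·1+5·1+1·3 = 9 | 3·3 = 9
gcd(1,5,1,3) = 1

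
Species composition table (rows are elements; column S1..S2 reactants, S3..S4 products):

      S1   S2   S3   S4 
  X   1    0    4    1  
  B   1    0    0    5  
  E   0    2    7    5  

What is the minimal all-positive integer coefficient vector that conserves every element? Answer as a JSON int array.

Coefficients: [5, 6, 1, 1]

X: 5·1+6·0 = 5 | 1·4+1·1 = 5
B: 5·1+6·0 = 5 | 1·0+1·5 = 5
E: 5·0+6·2 = 12 | 1·7+1·5 = 12
gcd(5,6,1,1) = 1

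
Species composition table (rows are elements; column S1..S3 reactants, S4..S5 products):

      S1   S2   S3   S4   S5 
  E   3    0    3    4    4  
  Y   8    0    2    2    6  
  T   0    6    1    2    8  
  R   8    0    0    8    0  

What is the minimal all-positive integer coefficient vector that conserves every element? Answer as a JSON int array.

E: 2·3+5·0+6·3 = 24 | 2·4+4·4 = 24
Y: 2·8+5·0+6·2 = 28 | 2·2+4·6 = 28
T: 2·0+5·6+6·1 = 36 | 2·2+4·8 = 36
R: 2·8+5·0+6·0 = 16 | 2·8+4·0 = 16
gcd(2,5,6,2,4) = 1

Coefficients: [2, 5, 6, 2, 4]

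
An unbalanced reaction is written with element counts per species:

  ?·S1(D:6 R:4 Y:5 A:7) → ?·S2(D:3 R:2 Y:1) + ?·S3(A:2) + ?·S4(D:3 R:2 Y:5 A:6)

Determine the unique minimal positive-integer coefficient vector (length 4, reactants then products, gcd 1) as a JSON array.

D: 4·6 = 24 | 5·3+5·0+3·3 = 24
R: 4·4 = 16 | 5·2+5·0+3·2 = 16
Y: 4·5 = 20 | 5·1+5·0+3·5 = 20
A: 4·7 = 28 | 5·0+5·2+3·6 = 28
gcd(4,5,5,3) = 1

Coefficients: [4, 5, 5, 3]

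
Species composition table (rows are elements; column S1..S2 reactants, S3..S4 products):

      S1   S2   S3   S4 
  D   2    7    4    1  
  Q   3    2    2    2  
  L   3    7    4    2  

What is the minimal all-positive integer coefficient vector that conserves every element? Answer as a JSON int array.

D: 6·2+2·7 = 26 | 5·4+6·1 = 26
Q: 6·3+2·2 = 22 | 5·2+6·2 = 22
L: 6·3+2·7 = 32 | 5·4+6·2 = 32
gcd(6,2,5,6) = 1

Coefficients: [6, 2, 5, 6]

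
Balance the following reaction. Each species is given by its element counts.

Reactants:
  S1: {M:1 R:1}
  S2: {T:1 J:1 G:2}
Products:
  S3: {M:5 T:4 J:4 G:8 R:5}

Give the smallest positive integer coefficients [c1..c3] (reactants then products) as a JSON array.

M: 5·1+4·0 = 5 | 1·5 = 5
T: 5·0+4·1 = 4 | 1·4 = 4
J: 5·0+4·1 = 4 | 1·4 = 4
G: 5·0+4·2 = 8 | 1·8 = 8
R: 5·1+4·0 = 5 | 1·5 = 5
gcd(5,4,1) = 1

Coefficients: [5, 4, 1]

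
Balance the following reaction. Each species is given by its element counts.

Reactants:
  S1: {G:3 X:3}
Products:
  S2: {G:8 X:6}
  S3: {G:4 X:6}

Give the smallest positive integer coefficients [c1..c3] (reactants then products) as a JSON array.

Coefficients: [4, 1, 1]

G: 4·3 = 12 | 1·8+1·4 = 12
X: 4·3 = 12 | 1·6+1·6 = 12
gcd(4,1,1) = 1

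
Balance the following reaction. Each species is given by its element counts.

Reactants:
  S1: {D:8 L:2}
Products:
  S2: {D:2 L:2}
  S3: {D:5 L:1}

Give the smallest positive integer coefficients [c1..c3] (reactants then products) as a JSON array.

D: 4·8 = 32 | 1·2+6·5 = 32
L: 4·2 = 8 | 1·2+6·1 = 8
gcd(4,1,6) = 1

Coefficients: [4, 1, 6]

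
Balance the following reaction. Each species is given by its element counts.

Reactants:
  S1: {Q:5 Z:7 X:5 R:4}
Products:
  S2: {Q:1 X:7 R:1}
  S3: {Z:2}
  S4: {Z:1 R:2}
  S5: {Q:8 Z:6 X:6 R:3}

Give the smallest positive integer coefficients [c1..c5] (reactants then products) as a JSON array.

Q: 5·5 = 25 | 1·1+6·0+5·0+3·8 = 25
Z: 5·7 = 35 | 1·0+6·2+5·1+3·6 = 35
X: 5·5 = 25 | 1·7+6·0+5·0+3·6 = 25
R: 5·4 = 20 | 1·1+6·0+5·2+3·3 = 20
gcd(5,1,6,5,3) = 1

Coefficients: [5, 1, 6, 5, 3]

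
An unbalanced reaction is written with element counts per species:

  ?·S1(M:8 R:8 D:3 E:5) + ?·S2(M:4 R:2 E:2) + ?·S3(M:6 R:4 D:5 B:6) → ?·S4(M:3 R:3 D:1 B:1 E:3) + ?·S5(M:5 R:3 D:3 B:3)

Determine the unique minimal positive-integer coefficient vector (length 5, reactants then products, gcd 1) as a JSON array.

Coefficients: [1, 2, 3, 3, 5]

M: 1·8+2·4+3·6 = 34 | 3·3+5·5 = 34
R: 1·8+2·2+3·4 = 24 | 3·3+5·3 = 24
D: 1·3+2·0+3·5 = 18 | 3·1+5·3 = 18
B: 1·0+2·0+3·6 = 18 | 3·1+5·3 = 18
E: 1·5+2·2+3·0 = 9 | 3·3+5·0 = 9
gcd(1,2,3,3,5) = 1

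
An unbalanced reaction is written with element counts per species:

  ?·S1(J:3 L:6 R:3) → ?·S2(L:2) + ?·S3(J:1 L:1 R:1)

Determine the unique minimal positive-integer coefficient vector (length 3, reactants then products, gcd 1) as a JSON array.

J: 2·3 = 6 | 3·0+6·1 = 6
L: 2·6 = 12 | 3·2+6·1 = 12
R: 2·3 = 6 | 3·0+6·1 = 6
gcd(2,3,6) = 1

Coefficients: [2, 3, 6]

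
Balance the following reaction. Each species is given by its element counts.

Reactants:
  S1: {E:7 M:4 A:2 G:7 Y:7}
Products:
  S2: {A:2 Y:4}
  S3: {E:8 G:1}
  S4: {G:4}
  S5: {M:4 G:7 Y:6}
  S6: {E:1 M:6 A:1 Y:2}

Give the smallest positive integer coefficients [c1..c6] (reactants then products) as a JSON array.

E: 6·7 = 42 | 5·0+5·8+4·0+3·0+2·1 = 42
M: 6·4 = 24 | 5·0+5·0+4·0+3·4+2·6 = 24
A: 6·2 = 12 | 5·2+5·0+4·0+3·0+2·1 = 12
G: 6·7 = 42 | 5·0+5·1+4·4+3·7+2·0 = 42
Y: 6·7 = 42 | 5·4+5·0+4·0+3·6+2·2 = 42
gcd(6,5,5,4,3,2) = 1

Coefficients: [6, 5, 5, 4, 3, 2]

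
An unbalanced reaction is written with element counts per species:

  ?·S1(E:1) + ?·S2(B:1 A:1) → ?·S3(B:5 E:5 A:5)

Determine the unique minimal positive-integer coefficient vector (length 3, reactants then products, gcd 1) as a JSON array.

B: 5·0+5·1 = 5 | 1·5 = 5
E: 5·1+5·0 = 5 | 1·5 = 5
A: 5·0+5·1 = 5 | 1·5 = 5
gcd(5,5,1) = 1

Coefficients: [5, 5, 1]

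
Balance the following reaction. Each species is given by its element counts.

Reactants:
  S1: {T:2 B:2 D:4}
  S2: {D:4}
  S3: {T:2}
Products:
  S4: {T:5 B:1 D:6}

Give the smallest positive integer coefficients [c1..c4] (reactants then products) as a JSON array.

Coefficients: [1, 2, 4, 2]

T: 1·2+2·0+4·2 = 10 | 2·5 = 10
B: 1·2+2·0+4·0 = 2 | 2·1 = 2
D: 1·4+2·4+4·0 = 12 | 2·6 = 12
gcd(1,2,4,2) = 1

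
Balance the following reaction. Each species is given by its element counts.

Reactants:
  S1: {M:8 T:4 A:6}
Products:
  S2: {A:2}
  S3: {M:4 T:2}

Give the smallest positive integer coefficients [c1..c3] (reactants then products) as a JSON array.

M: 1·8 = 8 | 3·0+2·4 = 8
T: 1·4 = 4 | 3·0+2·2 = 4
A: 1·6 = 6 | 3·2+2·0 = 6
gcd(1,3,2) = 1

Coefficients: [1, 3, 2]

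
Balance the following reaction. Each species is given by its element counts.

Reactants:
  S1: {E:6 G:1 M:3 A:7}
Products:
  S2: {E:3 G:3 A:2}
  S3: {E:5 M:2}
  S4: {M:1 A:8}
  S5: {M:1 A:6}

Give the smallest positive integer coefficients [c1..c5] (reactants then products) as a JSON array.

E: 6·6 = 36 | 2·3+6·5+1·0+5·0 = 36
G: 6·1 = 6 | 2·3+6·0+1·0+5·0 = 6
M: 6·3 = 18 | 2·0+6·2+1·1+5·1 = 18
A: 6·7 = 42 | 2·2+6·0+1·8+5·6 = 42
gcd(6,2,6,1,5) = 1

Coefficients: [6, 2, 6, 1, 5]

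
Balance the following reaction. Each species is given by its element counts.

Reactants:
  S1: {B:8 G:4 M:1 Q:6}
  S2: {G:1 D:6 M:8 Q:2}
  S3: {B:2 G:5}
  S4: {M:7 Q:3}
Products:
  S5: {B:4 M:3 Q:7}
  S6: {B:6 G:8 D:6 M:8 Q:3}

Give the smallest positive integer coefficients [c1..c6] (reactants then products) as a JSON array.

Coefficients: [5, 5, 3, 1, 4, 5]

B: 5·8+5·0+3·2+1·0 = 46 | 4·4+5·6 = 46
G: 5·4+5·1+3·5+1·0 = 40 | 4·0+5·8 = 40
D: 5·0+5·6+3·0+1·0 = 30 | 4·0+5·6 = 30
M: 5·1+5·8+3·0+1·7 = 52 | 4·3+5·8 = 52
Q: 5·6+5·2+3·0+1·3 = 43 | 4·7+5·3 = 43
gcd(5,5,3,1,4,5) = 1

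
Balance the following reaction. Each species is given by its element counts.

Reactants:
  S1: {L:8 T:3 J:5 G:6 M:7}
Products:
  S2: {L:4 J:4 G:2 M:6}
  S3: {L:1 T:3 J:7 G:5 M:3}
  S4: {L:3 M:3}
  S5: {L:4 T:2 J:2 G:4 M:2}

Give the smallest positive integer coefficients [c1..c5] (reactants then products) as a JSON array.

Coefficients: [6, 1, 2, 6, 6]

L: 6·8 = 48 | 1·4+2·1+6·3+6·4 = 48
T: 6·3 = 18 | 1·0+2·3+6·0+6·2 = 18
J: 6·5 = 30 | 1·4+2·7+6·0+6·2 = 30
G: 6·6 = 36 | 1·2+2·5+6·0+6·4 = 36
M: 6·7 = 42 | 1·6+2·3+6·3+6·2 = 42
gcd(6,1,2,6,6) = 1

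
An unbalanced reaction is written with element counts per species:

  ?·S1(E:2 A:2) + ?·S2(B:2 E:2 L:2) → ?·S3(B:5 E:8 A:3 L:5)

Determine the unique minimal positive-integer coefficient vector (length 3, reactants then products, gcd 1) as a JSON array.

B: 3·0+5·2 = 10 | 2·5 = 10
E: 3·2+5·2 = 16 | 2·8 = 16
A: 3·2+5·0 = 6 | 2·3 = 6
L: 3·0+5·2 = 10 | 2·5 = 10
gcd(3,5,2) = 1

Coefficients: [3, 5, 2]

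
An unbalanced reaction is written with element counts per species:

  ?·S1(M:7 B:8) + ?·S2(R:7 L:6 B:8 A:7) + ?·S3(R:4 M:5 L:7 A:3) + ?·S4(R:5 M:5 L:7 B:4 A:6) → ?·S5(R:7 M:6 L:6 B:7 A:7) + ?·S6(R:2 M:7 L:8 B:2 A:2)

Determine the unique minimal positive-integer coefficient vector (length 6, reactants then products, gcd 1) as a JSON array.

Coefficients: [3, 1, 5, 5, 6, 5]

R: 3·0+1·7+5·4+5·5 = 52 | 6·7+5·2 = 52
M: 3·7+1·0+5·5+5·5 = 71 | 6·6+5·7 = 71
L: 3·0+1·6+5·7+5·7 = 76 | 6·6+5·8 = 76
B: 3·8+1·8+5·0+5·4 = 52 | 6·7+5·2 = 52
A: 3·0+1·7+5·3+5·6 = 52 | 6·7+5·2 = 52
gcd(3,1,5,5,6,5) = 1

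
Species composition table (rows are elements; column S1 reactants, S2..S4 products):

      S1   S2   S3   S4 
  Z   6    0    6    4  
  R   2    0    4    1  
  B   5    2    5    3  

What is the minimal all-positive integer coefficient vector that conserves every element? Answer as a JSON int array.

Z: 5·6 = 30 | 1·0+1·6+6·4 = 30
R: 5·2 = 10 | 1·0+1·4+6·1 = 10
B: 5·5 = 25 | 1·2+1·5+6·3 = 25
gcd(5,1,1,6) = 1

Coefficients: [5, 1, 1, 6]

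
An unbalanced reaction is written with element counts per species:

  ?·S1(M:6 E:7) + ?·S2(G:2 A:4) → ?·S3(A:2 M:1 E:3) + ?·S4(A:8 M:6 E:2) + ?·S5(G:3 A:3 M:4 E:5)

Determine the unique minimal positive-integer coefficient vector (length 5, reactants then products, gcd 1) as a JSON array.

Coefficients: [4, 6, 2, 1, 4]

G: 4·0+6·2 = 12 | 2·0+1·0+4·3 = 12
A: 4·0+6·4 = 24 | 2·2+1·8+4·3 = 24
M: 4·6+6·0 = 24 | 2·1+1·6+4·4 = 24
E: 4·7+6·0 = 28 | 2·3+1·2+4·5 = 28
gcd(4,6,2,1,4) = 1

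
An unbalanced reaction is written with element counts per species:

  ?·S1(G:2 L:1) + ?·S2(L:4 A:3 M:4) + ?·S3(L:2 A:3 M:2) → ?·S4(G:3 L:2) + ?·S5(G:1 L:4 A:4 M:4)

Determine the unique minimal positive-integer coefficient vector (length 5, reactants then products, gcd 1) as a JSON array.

G: 6·2+2·0+2·0 = 12 | 3·3+3·1 = 12
L: 6·1+2·4+2·2 = 18 | 3·2+3·4 = 18
A: 6·0+2·3+2·3 = 12 | 3·0+3·4 = 12
M: 6·0+2·4+2·2 = 12 | 3·0+3·4 = 12
gcd(6,2,2,3,3) = 1

Coefficients: [6, 2, 2, 3, 3]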